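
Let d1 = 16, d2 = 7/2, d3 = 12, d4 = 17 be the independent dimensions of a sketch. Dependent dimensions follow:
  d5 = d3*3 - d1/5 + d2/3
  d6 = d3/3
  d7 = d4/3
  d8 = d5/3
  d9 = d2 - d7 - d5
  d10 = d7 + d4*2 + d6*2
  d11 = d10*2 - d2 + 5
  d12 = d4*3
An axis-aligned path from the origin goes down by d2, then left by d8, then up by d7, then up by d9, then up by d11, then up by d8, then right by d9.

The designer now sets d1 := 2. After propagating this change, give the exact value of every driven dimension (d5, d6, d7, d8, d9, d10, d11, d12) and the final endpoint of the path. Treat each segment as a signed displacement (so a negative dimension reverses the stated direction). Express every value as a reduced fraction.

d5 = 1103/30
d6 = 4
d7 = 17/3
d8 = 1103/90
d9 = -584/15
d10 = 143/3
d11 = 581/6
d12 = 51
endpoint = (-4607/90, 6509/90)

Apply edit: d1 := 2
  d5 = d3*3 - d1/5 + d2/3 = 1103/30
  d6 = d3/3 = 4
  d7 = d4/3 = 17/3
  d8 = d5/3 = 1103/90
  d9 = d2 - d7 - d5 = -584/15
  d10 = d7 + d4*2 + d6*2 = 143/3
  d11 = d10*2 - d2 + 5 = 581/6
  d12 = d4*3 = 51
Walk from origin (0, 0):
  seg 1: down by d2 = 7/2 → (0, -7/2)
  seg 2: left by d8 = 1103/90 → (-1103/90, -7/2)
  seg 3: up by d7 = 17/3 → (-1103/90, 13/6)
  seg 4: up by d9 = -584/15 → (-1103/90, -1103/30)
  seg 5: up by d11 = 581/6 → (-1103/90, 901/15)
  seg 6: up by d8 = 1103/90 → (-1103/90, 6509/90)
  seg 7: right by d9 = -584/15 → (-4607/90, 6509/90)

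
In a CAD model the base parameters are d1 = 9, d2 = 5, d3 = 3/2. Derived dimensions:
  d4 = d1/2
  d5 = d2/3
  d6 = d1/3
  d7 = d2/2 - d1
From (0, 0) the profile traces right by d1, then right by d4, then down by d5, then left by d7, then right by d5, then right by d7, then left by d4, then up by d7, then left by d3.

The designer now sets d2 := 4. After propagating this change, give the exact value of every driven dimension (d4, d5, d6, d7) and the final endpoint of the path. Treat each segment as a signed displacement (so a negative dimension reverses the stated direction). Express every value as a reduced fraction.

Apply edit: d2 := 4
  d4 = d1/2 = 9/2
  d5 = d2/3 = 4/3
  d6 = d1/3 = 3
  d7 = d2/2 - d1 = -7
Walk from origin (0, 0):
  seg 1: right by d1 = 9 → (9, 0)
  seg 2: right by d4 = 9/2 → (27/2, 0)
  seg 3: down by d5 = 4/3 → (27/2, -4/3)
  seg 4: left by d7 = -7 → (41/2, -4/3)
  seg 5: right by d5 = 4/3 → (131/6, -4/3)
  seg 6: right by d7 = -7 → (89/6, -4/3)
  seg 7: left by d4 = 9/2 → (31/3, -4/3)
  seg 8: up by d7 = -7 → (31/3, -25/3)
  seg 9: left by d3 = 3/2 → (53/6, -25/3)

d4 = 9/2
d5 = 4/3
d6 = 3
d7 = -7
endpoint = (53/6, -25/3)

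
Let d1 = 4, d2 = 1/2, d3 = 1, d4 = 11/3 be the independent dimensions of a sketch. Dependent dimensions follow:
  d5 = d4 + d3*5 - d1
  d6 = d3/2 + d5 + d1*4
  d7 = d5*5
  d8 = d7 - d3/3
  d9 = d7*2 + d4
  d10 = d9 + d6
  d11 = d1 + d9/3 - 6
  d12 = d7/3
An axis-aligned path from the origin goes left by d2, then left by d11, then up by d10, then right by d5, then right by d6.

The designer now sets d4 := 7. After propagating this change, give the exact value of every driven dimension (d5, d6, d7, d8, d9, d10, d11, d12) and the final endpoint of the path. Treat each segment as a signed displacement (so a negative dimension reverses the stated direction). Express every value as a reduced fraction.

d5 = 8
d6 = 49/2
d7 = 40
d8 = 119/3
d9 = 87
d10 = 223/2
d11 = 27
d12 = 40/3
endpoint = (5, 223/2)

Apply edit: d4 := 7
  d5 = d4 + d3*5 - d1 = 8
  d6 = d3/2 + d5 + d1*4 = 49/2
  d7 = d5*5 = 40
  d8 = d7 - d3/3 = 119/3
  d9 = d7*2 + d4 = 87
  d10 = d9 + d6 = 223/2
  d11 = d1 + d9/3 - 6 = 27
  d12 = d7/3 = 40/3
Walk from origin (0, 0):
  seg 1: left by d2 = 1/2 → (-1/2, 0)
  seg 2: left by d11 = 27 → (-55/2, 0)
  seg 3: up by d10 = 223/2 → (-55/2, 223/2)
  seg 4: right by d5 = 8 → (-39/2, 223/2)
  seg 5: right by d6 = 49/2 → (5, 223/2)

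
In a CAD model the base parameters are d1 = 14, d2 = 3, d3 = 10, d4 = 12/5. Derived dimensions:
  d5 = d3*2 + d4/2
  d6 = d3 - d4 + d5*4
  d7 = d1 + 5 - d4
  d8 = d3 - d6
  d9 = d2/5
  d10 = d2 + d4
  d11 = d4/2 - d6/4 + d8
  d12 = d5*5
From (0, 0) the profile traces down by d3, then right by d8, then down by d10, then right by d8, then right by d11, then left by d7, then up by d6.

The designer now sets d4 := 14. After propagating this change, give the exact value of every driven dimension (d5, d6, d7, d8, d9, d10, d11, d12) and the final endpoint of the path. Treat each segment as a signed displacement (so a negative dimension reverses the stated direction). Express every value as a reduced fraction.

Apply edit: d4 := 14
  d5 = d3*2 + d4/2 = 27
  d6 = d3 - d4 + d5*4 = 104
  d7 = d1 + 5 - d4 = 5
  d8 = d3 - d6 = -94
  d9 = d2/5 = 3/5
  d10 = d2 + d4 = 17
  d11 = d4/2 - d6/4 + d8 = -113
  d12 = d5*5 = 135
Walk from origin (0, 0):
  seg 1: down by d3 = 10 → (0, -10)
  seg 2: right by d8 = -94 → (-94, -10)
  seg 3: down by d10 = 17 → (-94, -27)
  seg 4: right by d8 = -94 → (-188, -27)
  seg 5: right by d11 = -113 → (-301, -27)
  seg 6: left by d7 = 5 → (-306, -27)
  seg 7: up by d6 = 104 → (-306, 77)

d5 = 27
d6 = 104
d7 = 5
d8 = -94
d9 = 3/5
d10 = 17
d11 = -113
d12 = 135
endpoint = (-306, 77)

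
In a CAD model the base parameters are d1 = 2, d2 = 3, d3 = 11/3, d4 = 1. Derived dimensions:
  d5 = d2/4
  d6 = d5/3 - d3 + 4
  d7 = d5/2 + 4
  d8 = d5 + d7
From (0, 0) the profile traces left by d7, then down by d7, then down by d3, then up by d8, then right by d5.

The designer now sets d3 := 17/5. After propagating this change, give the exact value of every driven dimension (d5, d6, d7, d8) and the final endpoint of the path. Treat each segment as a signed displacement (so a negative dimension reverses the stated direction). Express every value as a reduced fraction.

Apply edit: d3 := 17/5
  d5 = d2/4 = 3/4
  d6 = d5/3 - d3 + 4 = 17/20
  d7 = d5/2 + 4 = 35/8
  d8 = d5 + d7 = 41/8
Walk from origin (0, 0):
  seg 1: left by d7 = 35/8 → (-35/8, 0)
  seg 2: down by d7 = 35/8 → (-35/8, -35/8)
  seg 3: down by d3 = 17/5 → (-35/8, -311/40)
  seg 4: up by d8 = 41/8 → (-35/8, -53/20)
  seg 5: right by d5 = 3/4 → (-29/8, -53/20)

d5 = 3/4
d6 = 17/20
d7 = 35/8
d8 = 41/8
endpoint = (-29/8, -53/20)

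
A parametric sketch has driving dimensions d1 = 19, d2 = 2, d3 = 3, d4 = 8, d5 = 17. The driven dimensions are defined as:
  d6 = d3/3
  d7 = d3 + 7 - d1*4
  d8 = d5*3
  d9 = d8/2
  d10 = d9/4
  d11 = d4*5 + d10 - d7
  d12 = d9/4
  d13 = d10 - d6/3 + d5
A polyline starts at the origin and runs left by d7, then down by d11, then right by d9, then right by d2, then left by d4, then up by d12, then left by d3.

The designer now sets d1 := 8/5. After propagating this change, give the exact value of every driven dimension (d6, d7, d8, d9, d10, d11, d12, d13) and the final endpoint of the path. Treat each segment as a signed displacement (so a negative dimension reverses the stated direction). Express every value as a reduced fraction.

d6 = 1
d7 = 18/5
d8 = 51
d9 = 51/2
d10 = 51/8
d11 = 1711/40
d12 = 51/8
d13 = 553/24
endpoint = (129/10, -182/5)

Apply edit: d1 := 8/5
  d6 = d3/3 = 1
  d7 = d3 + 7 - d1*4 = 18/5
  d8 = d5*3 = 51
  d9 = d8/2 = 51/2
  d10 = d9/4 = 51/8
  d11 = d4*5 + d10 - d7 = 1711/40
  d12 = d9/4 = 51/8
  d13 = d10 - d6/3 + d5 = 553/24
Walk from origin (0, 0):
  seg 1: left by d7 = 18/5 → (-18/5, 0)
  seg 2: down by d11 = 1711/40 → (-18/5, -1711/40)
  seg 3: right by d9 = 51/2 → (219/10, -1711/40)
  seg 4: right by d2 = 2 → (239/10, -1711/40)
  seg 5: left by d4 = 8 → (159/10, -1711/40)
  seg 6: up by d12 = 51/8 → (159/10, -182/5)
  seg 7: left by d3 = 3 → (129/10, -182/5)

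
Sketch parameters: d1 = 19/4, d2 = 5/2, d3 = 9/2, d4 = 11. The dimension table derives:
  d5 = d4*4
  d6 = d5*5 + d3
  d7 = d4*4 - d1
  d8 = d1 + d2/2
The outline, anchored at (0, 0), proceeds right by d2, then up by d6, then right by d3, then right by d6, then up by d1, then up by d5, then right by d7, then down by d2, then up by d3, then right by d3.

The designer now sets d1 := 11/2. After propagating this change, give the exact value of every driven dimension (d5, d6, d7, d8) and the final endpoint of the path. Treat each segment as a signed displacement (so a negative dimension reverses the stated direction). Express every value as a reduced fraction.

d5 = 44
d6 = 449/2
d7 = 77/2
d8 = 27/4
endpoint = (549/2, 276)

Apply edit: d1 := 11/2
  d5 = d4*4 = 44
  d6 = d5*5 + d3 = 449/2
  d7 = d4*4 - d1 = 77/2
  d8 = d1 + d2/2 = 27/4
Walk from origin (0, 0):
  seg 1: right by d2 = 5/2 → (5/2, 0)
  seg 2: up by d6 = 449/2 → (5/2, 449/2)
  seg 3: right by d3 = 9/2 → (7, 449/2)
  seg 4: right by d6 = 449/2 → (463/2, 449/2)
  seg 5: up by d1 = 11/2 → (463/2, 230)
  seg 6: up by d5 = 44 → (463/2, 274)
  seg 7: right by d7 = 77/2 → (270, 274)
  seg 8: down by d2 = 5/2 → (270, 543/2)
  seg 9: up by d3 = 9/2 → (270, 276)
  seg 10: right by d3 = 9/2 → (549/2, 276)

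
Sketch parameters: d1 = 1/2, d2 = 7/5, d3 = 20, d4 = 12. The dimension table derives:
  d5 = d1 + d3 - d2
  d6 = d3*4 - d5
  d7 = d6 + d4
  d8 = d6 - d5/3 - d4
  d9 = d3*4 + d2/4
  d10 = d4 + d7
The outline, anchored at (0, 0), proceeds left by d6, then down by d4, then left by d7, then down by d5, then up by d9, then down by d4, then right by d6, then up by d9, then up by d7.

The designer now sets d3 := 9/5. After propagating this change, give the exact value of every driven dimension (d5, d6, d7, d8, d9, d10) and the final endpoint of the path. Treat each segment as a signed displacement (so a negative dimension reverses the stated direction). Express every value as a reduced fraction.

d5 = 9/10
d6 = 63/10
d7 = 183/10
d8 = -6
d9 = 151/20
d10 = 303/10
endpoint = (-183/10, 17/2)

Apply edit: d3 := 9/5
  d5 = d1 + d3 - d2 = 9/10
  d6 = d3*4 - d5 = 63/10
  d7 = d6 + d4 = 183/10
  d8 = d6 - d5/3 - d4 = -6
  d9 = d3*4 + d2/4 = 151/20
  d10 = d4 + d7 = 303/10
Walk from origin (0, 0):
  seg 1: left by d6 = 63/10 → (-63/10, 0)
  seg 2: down by d4 = 12 → (-63/10, -12)
  seg 3: left by d7 = 183/10 → (-123/5, -12)
  seg 4: down by d5 = 9/10 → (-123/5, -129/10)
  seg 5: up by d9 = 151/20 → (-123/5, -107/20)
  seg 6: down by d4 = 12 → (-123/5, -347/20)
  seg 7: right by d6 = 63/10 → (-183/10, -347/20)
  seg 8: up by d9 = 151/20 → (-183/10, -49/5)
  seg 9: up by d7 = 183/10 → (-183/10, 17/2)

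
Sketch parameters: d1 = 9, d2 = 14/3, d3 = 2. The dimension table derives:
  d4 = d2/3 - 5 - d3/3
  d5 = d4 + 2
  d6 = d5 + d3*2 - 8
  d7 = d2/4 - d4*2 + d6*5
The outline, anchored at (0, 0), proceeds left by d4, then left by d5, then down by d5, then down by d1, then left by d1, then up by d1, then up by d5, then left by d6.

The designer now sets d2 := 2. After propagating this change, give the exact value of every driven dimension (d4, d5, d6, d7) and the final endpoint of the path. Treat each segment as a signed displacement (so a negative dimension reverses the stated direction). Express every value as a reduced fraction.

d4 = -5
d5 = -3
d6 = -7
d7 = -49/2
endpoint = (6, 0)

Apply edit: d2 := 2
  d4 = d2/3 - 5 - d3/3 = -5
  d5 = d4 + 2 = -3
  d6 = d5 + d3*2 - 8 = -7
  d7 = d2/4 - d4*2 + d6*5 = -49/2
Walk from origin (0, 0):
  seg 1: left by d4 = -5 → (5, 0)
  seg 2: left by d5 = -3 → (8, 0)
  seg 3: down by d5 = -3 → (8, 3)
  seg 4: down by d1 = 9 → (8, -6)
  seg 5: left by d1 = 9 → (-1, -6)
  seg 6: up by d1 = 9 → (-1, 3)
  seg 7: up by d5 = -3 → (-1, 0)
  seg 8: left by d6 = -7 → (6, 0)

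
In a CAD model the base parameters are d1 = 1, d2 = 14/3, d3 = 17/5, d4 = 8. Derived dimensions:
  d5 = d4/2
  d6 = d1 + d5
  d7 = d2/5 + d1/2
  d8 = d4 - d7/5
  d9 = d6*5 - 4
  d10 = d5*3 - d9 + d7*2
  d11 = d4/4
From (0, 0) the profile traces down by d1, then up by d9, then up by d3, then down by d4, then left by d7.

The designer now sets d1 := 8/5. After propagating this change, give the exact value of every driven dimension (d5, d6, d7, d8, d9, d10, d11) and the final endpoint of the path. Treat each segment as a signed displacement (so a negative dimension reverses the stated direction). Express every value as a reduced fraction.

Apply edit: d1 := 8/5
  d5 = d4/2 = 4
  d6 = d1 + d5 = 28/5
  d7 = d2/5 + d1/2 = 26/15
  d8 = d4 - d7/5 = 574/75
  d9 = d6*5 - 4 = 24
  d10 = d5*3 - d9 + d7*2 = -128/15
  d11 = d4/4 = 2
Walk from origin (0, 0):
  seg 1: down by d1 = 8/5 → (0, -8/5)
  seg 2: up by d9 = 24 → (0, 112/5)
  seg 3: up by d3 = 17/5 → (0, 129/5)
  seg 4: down by d4 = 8 → (0, 89/5)
  seg 5: left by d7 = 26/15 → (-26/15, 89/5)

d5 = 4
d6 = 28/5
d7 = 26/15
d8 = 574/75
d9 = 24
d10 = -128/15
d11 = 2
endpoint = (-26/15, 89/5)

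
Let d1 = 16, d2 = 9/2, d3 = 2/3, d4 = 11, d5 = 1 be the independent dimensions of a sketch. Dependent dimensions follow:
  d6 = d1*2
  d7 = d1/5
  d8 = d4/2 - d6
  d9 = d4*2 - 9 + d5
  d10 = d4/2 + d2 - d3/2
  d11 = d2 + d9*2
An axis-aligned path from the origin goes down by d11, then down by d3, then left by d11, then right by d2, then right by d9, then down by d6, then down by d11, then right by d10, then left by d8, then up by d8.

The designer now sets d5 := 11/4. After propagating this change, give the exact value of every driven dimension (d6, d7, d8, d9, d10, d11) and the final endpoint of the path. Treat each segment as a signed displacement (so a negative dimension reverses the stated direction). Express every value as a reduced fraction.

Apply edit: d5 := 11/4
  d6 = d1*2 = 32
  d7 = d1/5 = 16/5
  d8 = d4/2 - d6 = -53/2
  d9 = d4*2 - 9 + d5 = 63/4
  d10 = d4/2 + d2 - d3/2 = 29/3
  d11 = d2 + d9*2 = 36
Walk from origin (0, 0):
  seg 1: down by d11 = 36 → (0, -36)
  seg 2: down by d3 = 2/3 → (0, -110/3)
  seg 3: left by d11 = 36 → (-36, -110/3)
  seg 4: right by d2 = 9/2 → (-63/2, -110/3)
  seg 5: right by d9 = 63/4 → (-63/4, -110/3)
  seg 6: down by d6 = 32 → (-63/4, -206/3)
  seg 7: down by d11 = 36 → (-63/4, -314/3)
  seg 8: right by d10 = 29/3 → (-73/12, -314/3)
  seg 9: left by d8 = -53/2 → (245/12, -314/3)
  seg 10: up by d8 = -53/2 → (245/12, -787/6)

d6 = 32
d7 = 16/5
d8 = -53/2
d9 = 63/4
d10 = 29/3
d11 = 36
endpoint = (245/12, -787/6)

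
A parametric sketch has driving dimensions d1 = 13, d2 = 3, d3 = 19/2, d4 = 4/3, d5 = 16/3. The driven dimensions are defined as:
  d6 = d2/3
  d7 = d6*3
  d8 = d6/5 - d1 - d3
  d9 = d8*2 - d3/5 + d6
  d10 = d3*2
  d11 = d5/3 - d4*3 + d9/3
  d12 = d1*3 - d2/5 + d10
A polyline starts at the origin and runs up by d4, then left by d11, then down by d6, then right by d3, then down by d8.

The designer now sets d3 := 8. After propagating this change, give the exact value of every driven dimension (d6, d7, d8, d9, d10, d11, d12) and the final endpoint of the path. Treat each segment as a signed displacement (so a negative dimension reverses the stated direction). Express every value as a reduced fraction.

d6 = 1
d7 = 3
d8 = -104/5
d9 = -211/5
d10 = 16
d11 = -733/45
d12 = 272/5
endpoint = (1093/45, 317/15)

Apply edit: d3 := 8
  d6 = d2/3 = 1
  d7 = d6*3 = 3
  d8 = d6/5 - d1 - d3 = -104/5
  d9 = d8*2 - d3/5 + d6 = -211/5
  d10 = d3*2 = 16
  d11 = d5/3 - d4*3 + d9/3 = -733/45
  d12 = d1*3 - d2/5 + d10 = 272/5
Walk from origin (0, 0):
  seg 1: up by d4 = 4/3 → (0, 4/3)
  seg 2: left by d11 = -733/45 → (733/45, 4/3)
  seg 3: down by d6 = 1 → (733/45, 1/3)
  seg 4: right by d3 = 8 → (1093/45, 1/3)
  seg 5: down by d8 = -104/5 → (1093/45, 317/15)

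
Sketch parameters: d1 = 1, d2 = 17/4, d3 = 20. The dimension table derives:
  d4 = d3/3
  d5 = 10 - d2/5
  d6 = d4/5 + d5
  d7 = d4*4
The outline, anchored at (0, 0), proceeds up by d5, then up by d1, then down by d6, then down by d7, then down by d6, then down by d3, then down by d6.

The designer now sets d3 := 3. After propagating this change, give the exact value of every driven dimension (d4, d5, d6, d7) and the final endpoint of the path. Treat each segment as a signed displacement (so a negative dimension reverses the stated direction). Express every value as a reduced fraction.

Apply edit: d3 := 3
  d4 = d3/3 = 1
  d5 = 10 - d2/5 = 183/20
  d6 = d4/5 + d5 = 187/20
  d7 = d4*4 = 4
Walk from origin (0, 0):
  seg 1: up by d5 = 183/20 → (0, 183/20)
  seg 2: up by d1 = 1 → (0, 203/20)
  seg 3: down by d6 = 187/20 → (0, 4/5)
  seg 4: down by d7 = 4 → (0, -16/5)
  seg 5: down by d6 = 187/20 → (0, -251/20)
  seg 6: down by d3 = 3 → (0, -311/20)
  seg 7: down by d6 = 187/20 → (0, -249/10)

d4 = 1
d5 = 183/20
d6 = 187/20
d7 = 4
endpoint = (0, -249/10)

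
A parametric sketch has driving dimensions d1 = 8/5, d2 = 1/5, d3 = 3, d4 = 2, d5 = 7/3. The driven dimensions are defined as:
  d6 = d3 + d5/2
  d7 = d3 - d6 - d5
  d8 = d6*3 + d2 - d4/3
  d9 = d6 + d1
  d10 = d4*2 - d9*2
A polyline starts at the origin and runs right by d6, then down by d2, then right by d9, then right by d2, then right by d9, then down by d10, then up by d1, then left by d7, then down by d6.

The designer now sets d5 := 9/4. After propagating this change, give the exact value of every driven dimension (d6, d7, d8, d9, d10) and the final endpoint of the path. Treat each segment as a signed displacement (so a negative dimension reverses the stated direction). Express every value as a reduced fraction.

d6 = 33/8
d7 = -27/8
d8 = 1429/120
d9 = 229/40
d10 = -149/20
endpoint = (383/20, 189/40)

Apply edit: d5 := 9/4
  d6 = d3 + d5/2 = 33/8
  d7 = d3 - d6 - d5 = -27/8
  d8 = d6*3 + d2 - d4/3 = 1429/120
  d9 = d6 + d1 = 229/40
  d10 = d4*2 - d9*2 = -149/20
Walk from origin (0, 0):
  seg 1: right by d6 = 33/8 → (33/8, 0)
  seg 2: down by d2 = 1/5 → (33/8, -1/5)
  seg 3: right by d9 = 229/40 → (197/20, -1/5)
  seg 4: right by d2 = 1/5 → (201/20, -1/5)
  seg 5: right by d9 = 229/40 → (631/40, -1/5)
  seg 6: down by d10 = -149/20 → (631/40, 29/4)
  seg 7: up by d1 = 8/5 → (631/40, 177/20)
  seg 8: left by d7 = -27/8 → (383/20, 177/20)
  seg 9: down by d6 = 33/8 → (383/20, 189/40)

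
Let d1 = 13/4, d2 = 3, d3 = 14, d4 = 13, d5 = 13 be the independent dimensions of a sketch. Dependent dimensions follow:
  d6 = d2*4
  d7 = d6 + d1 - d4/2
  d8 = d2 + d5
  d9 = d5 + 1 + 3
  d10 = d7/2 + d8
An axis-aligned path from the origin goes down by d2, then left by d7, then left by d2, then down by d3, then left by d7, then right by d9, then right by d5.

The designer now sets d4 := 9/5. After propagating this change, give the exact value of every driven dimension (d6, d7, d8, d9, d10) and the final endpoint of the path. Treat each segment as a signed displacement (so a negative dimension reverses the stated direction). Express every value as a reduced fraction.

d6 = 12
d7 = 287/20
d8 = 16
d9 = 17
d10 = 927/40
endpoint = (-17/10, -17)

Apply edit: d4 := 9/5
  d6 = d2*4 = 12
  d7 = d6 + d1 - d4/2 = 287/20
  d8 = d2 + d5 = 16
  d9 = d5 + 1 + 3 = 17
  d10 = d7/2 + d8 = 927/40
Walk from origin (0, 0):
  seg 1: down by d2 = 3 → (0, -3)
  seg 2: left by d7 = 287/20 → (-287/20, -3)
  seg 3: left by d2 = 3 → (-347/20, -3)
  seg 4: down by d3 = 14 → (-347/20, -17)
  seg 5: left by d7 = 287/20 → (-317/10, -17)
  seg 6: right by d9 = 17 → (-147/10, -17)
  seg 7: right by d5 = 13 → (-17/10, -17)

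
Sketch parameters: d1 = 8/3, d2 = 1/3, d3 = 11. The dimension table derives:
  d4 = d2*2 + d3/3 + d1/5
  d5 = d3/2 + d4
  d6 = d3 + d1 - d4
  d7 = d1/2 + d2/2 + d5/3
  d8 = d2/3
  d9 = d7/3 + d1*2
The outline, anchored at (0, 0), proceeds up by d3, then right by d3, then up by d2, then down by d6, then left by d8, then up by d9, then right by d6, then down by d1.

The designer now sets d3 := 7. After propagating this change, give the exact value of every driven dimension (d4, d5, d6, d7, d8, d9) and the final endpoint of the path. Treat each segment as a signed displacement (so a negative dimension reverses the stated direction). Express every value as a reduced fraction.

d4 = 53/15
d5 = 211/30
d6 = 92/15
d7 = 173/45
d8 = 1/9
d9 = 893/135
endpoint = (586/45, 139/27)

Apply edit: d3 := 7
  d4 = d2*2 + d3/3 + d1/5 = 53/15
  d5 = d3/2 + d4 = 211/30
  d6 = d3 + d1 - d4 = 92/15
  d7 = d1/2 + d2/2 + d5/3 = 173/45
  d8 = d2/3 = 1/9
  d9 = d7/3 + d1*2 = 893/135
Walk from origin (0, 0):
  seg 1: up by d3 = 7 → (0, 7)
  seg 2: right by d3 = 7 → (7, 7)
  seg 3: up by d2 = 1/3 → (7, 22/3)
  seg 4: down by d6 = 92/15 → (7, 6/5)
  seg 5: left by d8 = 1/9 → (62/9, 6/5)
  seg 6: up by d9 = 893/135 → (62/9, 211/27)
  seg 7: right by d6 = 92/15 → (586/45, 211/27)
  seg 8: down by d1 = 8/3 → (586/45, 139/27)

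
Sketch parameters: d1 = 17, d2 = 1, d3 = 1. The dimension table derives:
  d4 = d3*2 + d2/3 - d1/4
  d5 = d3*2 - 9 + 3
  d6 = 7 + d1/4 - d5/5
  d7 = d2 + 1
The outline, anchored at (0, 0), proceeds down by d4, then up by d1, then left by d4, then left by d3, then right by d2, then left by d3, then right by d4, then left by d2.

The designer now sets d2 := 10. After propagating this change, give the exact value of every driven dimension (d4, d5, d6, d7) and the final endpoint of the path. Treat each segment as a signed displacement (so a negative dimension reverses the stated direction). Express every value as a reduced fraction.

d4 = 13/12
d5 = -4
d6 = 241/20
d7 = 11
endpoint = (-2, 191/12)

Apply edit: d2 := 10
  d4 = d3*2 + d2/3 - d1/4 = 13/12
  d5 = d3*2 - 9 + 3 = -4
  d6 = 7 + d1/4 - d5/5 = 241/20
  d7 = d2 + 1 = 11
Walk from origin (0, 0):
  seg 1: down by d4 = 13/12 → (0, -13/12)
  seg 2: up by d1 = 17 → (0, 191/12)
  seg 3: left by d4 = 13/12 → (-13/12, 191/12)
  seg 4: left by d3 = 1 → (-25/12, 191/12)
  seg 5: right by d2 = 10 → (95/12, 191/12)
  seg 6: left by d3 = 1 → (83/12, 191/12)
  seg 7: right by d4 = 13/12 → (8, 191/12)
  seg 8: left by d2 = 10 → (-2, 191/12)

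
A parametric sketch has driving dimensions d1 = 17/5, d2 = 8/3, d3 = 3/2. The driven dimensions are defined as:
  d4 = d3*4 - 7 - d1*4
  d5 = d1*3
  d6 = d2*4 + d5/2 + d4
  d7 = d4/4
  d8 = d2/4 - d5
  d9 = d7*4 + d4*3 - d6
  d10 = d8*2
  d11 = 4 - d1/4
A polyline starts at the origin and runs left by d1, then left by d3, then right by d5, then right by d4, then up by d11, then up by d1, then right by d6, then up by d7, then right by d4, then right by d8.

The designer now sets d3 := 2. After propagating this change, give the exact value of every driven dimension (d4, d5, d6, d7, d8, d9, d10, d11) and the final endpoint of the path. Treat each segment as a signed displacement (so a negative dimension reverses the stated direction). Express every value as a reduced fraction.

d4 = -63/5
d5 = 51/5
d6 = 19/6
d7 = -63/20
d8 = -143/15
d9 = -1607/30
d10 = -286/15
d11 = 63/20
endpoint = (-803/30, 17/5)

Apply edit: d3 := 2
  d4 = d3*4 - 7 - d1*4 = -63/5
  d5 = d1*3 = 51/5
  d6 = d2*4 + d5/2 + d4 = 19/6
  d7 = d4/4 = -63/20
  d8 = d2/4 - d5 = -143/15
  d9 = d7*4 + d4*3 - d6 = -1607/30
  d10 = d8*2 = -286/15
  d11 = 4 - d1/4 = 63/20
Walk from origin (0, 0):
  seg 1: left by d1 = 17/5 → (-17/5, 0)
  seg 2: left by d3 = 2 → (-27/5, 0)
  seg 3: right by d5 = 51/5 → (24/5, 0)
  seg 4: right by d4 = -63/5 → (-39/5, 0)
  seg 5: up by d11 = 63/20 → (-39/5, 63/20)
  seg 6: up by d1 = 17/5 → (-39/5, 131/20)
  seg 7: right by d6 = 19/6 → (-139/30, 131/20)
  seg 8: up by d7 = -63/20 → (-139/30, 17/5)
  seg 9: right by d4 = -63/5 → (-517/30, 17/5)
  seg 10: right by d8 = -143/15 → (-803/30, 17/5)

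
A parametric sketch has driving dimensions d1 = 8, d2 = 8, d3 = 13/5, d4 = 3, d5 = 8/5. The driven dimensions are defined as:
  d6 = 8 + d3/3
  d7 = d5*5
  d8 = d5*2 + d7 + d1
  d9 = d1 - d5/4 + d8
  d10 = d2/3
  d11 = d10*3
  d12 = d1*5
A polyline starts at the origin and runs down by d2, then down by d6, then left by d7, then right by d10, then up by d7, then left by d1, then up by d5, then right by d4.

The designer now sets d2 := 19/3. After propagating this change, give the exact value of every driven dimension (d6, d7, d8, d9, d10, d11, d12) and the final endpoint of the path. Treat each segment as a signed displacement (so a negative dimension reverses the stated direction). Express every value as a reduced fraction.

d6 = 133/15
d7 = 8
d8 = 96/5
d9 = 134/5
d10 = 19/9
d11 = 19/3
d12 = 40
endpoint = (-98/9, -28/5)

Apply edit: d2 := 19/3
  d6 = 8 + d3/3 = 133/15
  d7 = d5*5 = 8
  d8 = d5*2 + d7 + d1 = 96/5
  d9 = d1 - d5/4 + d8 = 134/5
  d10 = d2/3 = 19/9
  d11 = d10*3 = 19/3
  d12 = d1*5 = 40
Walk from origin (0, 0):
  seg 1: down by d2 = 19/3 → (0, -19/3)
  seg 2: down by d6 = 133/15 → (0, -76/5)
  seg 3: left by d7 = 8 → (-8, -76/5)
  seg 4: right by d10 = 19/9 → (-53/9, -76/5)
  seg 5: up by d7 = 8 → (-53/9, -36/5)
  seg 6: left by d1 = 8 → (-125/9, -36/5)
  seg 7: up by d5 = 8/5 → (-125/9, -28/5)
  seg 8: right by d4 = 3 → (-98/9, -28/5)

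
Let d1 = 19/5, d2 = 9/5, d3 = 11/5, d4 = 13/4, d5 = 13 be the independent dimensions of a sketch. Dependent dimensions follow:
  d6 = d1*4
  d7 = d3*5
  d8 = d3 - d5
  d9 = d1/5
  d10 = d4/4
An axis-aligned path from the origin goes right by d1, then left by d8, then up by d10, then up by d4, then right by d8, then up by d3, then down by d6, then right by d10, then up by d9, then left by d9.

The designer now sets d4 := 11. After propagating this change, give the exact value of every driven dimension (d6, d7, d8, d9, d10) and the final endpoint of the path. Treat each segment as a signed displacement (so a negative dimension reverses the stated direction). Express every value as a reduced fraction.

d6 = 76/5
d7 = 11
d8 = -54/5
d9 = 19/25
d10 = 11/4
endpoint = (579/100, 151/100)

Apply edit: d4 := 11
  d6 = d1*4 = 76/5
  d7 = d3*5 = 11
  d8 = d3 - d5 = -54/5
  d9 = d1/5 = 19/25
  d10 = d4/4 = 11/4
Walk from origin (0, 0):
  seg 1: right by d1 = 19/5 → (19/5, 0)
  seg 2: left by d8 = -54/5 → (73/5, 0)
  seg 3: up by d10 = 11/4 → (73/5, 11/4)
  seg 4: up by d4 = 11 → (73/5, 55/4)
  seg 5: right by d8 = -54/5 → (19/5, 55/4)
  seg 6: up by d3 = 11/5 → (19/5, 319/20)
  seg 7: down by d6 = 76/5 → (19/5, 3/4)
  seg 8: right by d10 = 11/4 → (131/20, 3/4)
  seg 9: up by d9 = 19/25 → (131/20, 151/100)
  seg 10: left by d9 = 19/25 → (579/100, 151/100)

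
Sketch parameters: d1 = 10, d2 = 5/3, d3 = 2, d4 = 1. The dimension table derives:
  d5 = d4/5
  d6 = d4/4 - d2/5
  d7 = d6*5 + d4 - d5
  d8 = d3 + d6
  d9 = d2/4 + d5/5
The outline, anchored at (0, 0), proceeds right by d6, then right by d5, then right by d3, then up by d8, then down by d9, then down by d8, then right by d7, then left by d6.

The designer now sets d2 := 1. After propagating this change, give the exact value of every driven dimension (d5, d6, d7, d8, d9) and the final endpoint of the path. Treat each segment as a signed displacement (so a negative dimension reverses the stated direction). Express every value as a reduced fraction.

Apply edit: d2 := 1
  d5 = d4/5 = 1/5
  d6 = d4/4 - d2/5 = 1/20
  d7 = d6*5 + d4 - d5 = 21/20
  d8 = d3 + d6 = 41/20
  d9 = d2/4 + d5/5 = 29/100
Walk from origin (0, 0):
  seg 1: right by d6 = 1/20 → (1/20, 0)
  seg 2: right by d5 = 1/5 → (1/4, 0)
  seg 3: right by d3 = 2 → (9/4, 0)
  seg 4: up by d8 = 41/20 → (9/4, 41/20)
  seg 5: down by d9 = 29/100 → (9/4, 44/25)
  seg 6: down by d8 = 41/20 → (9/4, -29/100)
  seg 7: right by d7 = 21/20 → (33/10, -29/100)
  seg 8: left by d6 = 1/20 → (13/4, -29/100)

d5 = 1/5
d6 = 1/20
d7 = 21/20
d8 = 41/20
d9 = 29/100
endpoint = (13/4, -29/100)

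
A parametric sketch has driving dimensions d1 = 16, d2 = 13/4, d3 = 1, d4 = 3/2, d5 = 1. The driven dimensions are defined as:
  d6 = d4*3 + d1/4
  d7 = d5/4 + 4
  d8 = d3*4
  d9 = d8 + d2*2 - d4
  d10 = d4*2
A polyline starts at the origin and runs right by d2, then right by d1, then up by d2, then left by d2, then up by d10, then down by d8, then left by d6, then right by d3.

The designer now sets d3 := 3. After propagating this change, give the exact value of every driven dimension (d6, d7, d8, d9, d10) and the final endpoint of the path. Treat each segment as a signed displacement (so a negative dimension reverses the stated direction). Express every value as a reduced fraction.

d6 = 17/2
d7 = 17/4
d8 = 12
d9 = 17
d10 = 3
endpoint = (21/2, -23/4)

Apply edit: d3 := 3
  d6 = d4*3 + d1/4 = 17/2
  d7 = d5/4 + 4 = 17/4
  d8 = d3*4 = 12
  d9 = d8 + d2*2 - d4 = 17
  d10 = d4*2 = 3
Walk from origin (0, 0):
  seg 1: right by d2 = 13/4 → (13/4, 0)
  seg 2: right by d1 = 16 → (77/4, 0)
  seg 3: up by d2 = 13/4 → (77/4, 13/4)
  seg 4: left by d2 = 13/4 → (16, 13/4)
  seg 5: up by d10 = 3 → (16, 25/4)
  seg 6: down by d8 = 12 → (16, -23/4)
  seg 7: left by d6 = 17/2 → (15/2, -23/4)
  seg 8: right by d3 = 3 → (21/2, -23/4)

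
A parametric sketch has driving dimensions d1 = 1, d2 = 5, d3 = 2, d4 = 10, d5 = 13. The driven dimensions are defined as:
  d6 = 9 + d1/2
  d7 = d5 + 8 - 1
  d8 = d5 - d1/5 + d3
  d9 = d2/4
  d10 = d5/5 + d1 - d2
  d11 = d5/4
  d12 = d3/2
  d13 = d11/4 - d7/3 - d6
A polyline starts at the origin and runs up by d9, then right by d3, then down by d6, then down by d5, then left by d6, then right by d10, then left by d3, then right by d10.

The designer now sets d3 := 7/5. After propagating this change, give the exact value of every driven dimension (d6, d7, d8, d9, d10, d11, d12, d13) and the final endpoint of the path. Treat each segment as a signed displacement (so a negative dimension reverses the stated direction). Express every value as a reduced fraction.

Apply edit: d3 := 7/5
  d6 = 9 + d1/2 = 19/2
  d7 = d5 + 8 - 1 = 20
  d8 = d5 - d1/5 + d3 = 71/5
  d9 = d2/4 = 5/4
  d10 = d5/5 + d1 - d2 = -7/5
  d11 = d5/4 = 13/4
  d12 = d3/2 = 7/10
  d13 = d11/4 - d7/3 - d6 = -737/48
Walk from origin (0, 0):
  seg 1: up by d9 = 5/4 → (0, 5/4)
  seg 2: right by d3 = 7/5 → (7/5, 5/4)
  seg 3: down by d6 = 19/2 → (7/5, -33/4)
  seg 4: down by d5 = 13 → (7/5, -85/4)
  seg 5: left by d6 = 19/2 → (-81/10, -85/4)
  seg 6: right by d10 = -7/5 → (-19/2, -85/4)
  seg 7: left by d3 = 7/5 → (-109/10, -85/4)
  seg 8: right by d10 = -7/5 → (-123/10, -85/4)

d6 = 19/2
d7 = 20
d8 = 71/5
d9 = 5/4
d10 = -7/5
d11 = 13/4
d12 = 7/10
d13 = -737/48
endpoint = (-123/10, -85/4)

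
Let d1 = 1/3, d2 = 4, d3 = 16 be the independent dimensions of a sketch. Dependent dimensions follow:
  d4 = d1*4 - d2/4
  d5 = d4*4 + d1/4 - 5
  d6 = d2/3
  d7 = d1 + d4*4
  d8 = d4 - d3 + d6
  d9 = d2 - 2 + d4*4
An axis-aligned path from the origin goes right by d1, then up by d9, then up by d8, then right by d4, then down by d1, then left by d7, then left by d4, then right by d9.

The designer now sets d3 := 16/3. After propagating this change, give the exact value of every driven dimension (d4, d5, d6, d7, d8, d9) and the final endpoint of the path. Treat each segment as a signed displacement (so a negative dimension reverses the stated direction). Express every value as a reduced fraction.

d4 = 1/3
d5 = -43/12
d6 = 4/3
d7 = 5/3
d8 = -11/3
d9 = 10/3
endpoint = (2, -2/3)

Apply edit: d3 := 16/3
  d4 = d1*4 - d2/4 = 1/3
  d5 = d4*4 + d1/4 - 5 = -43/12
  d6 = d2/3 = 4/3
  d7 = d1 + d4*4 = 5/3
  d8 = d4 - d3 + d6 = -11/3
  d9 = d2 - 2 + d4*4 = 10/3
Walk from origin (0, 0):
  seg 1: right by d1 = 1/3 → (1/3, 0)
  seg 2: up by d9 = 10/3 → (1/3, 10/3)
  seg 3: up by d8 = -11/3 → (1/3, -1/3)
  seg 4: right by d4 = 1/3 → (2/3, -1/3)
  seg 5: down by d1 = 1/3 → (2/3, -2/3)
  seg 6: left by d7 = 5/3 → (-1, -2/3)
  seg 7: left by d4 = 1/3 → (-4/3, -2/3)
  seg 8: right by d9 = 10/3 → (2, -2/3)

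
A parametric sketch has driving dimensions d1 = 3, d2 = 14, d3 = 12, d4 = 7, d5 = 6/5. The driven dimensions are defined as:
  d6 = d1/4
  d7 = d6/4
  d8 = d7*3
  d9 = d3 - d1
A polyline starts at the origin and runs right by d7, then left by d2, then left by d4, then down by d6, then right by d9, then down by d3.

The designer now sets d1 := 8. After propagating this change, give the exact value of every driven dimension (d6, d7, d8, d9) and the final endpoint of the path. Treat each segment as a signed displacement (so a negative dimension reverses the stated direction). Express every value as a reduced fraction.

d6 = 2
d7 = 1/2
d8 = 3/2
d9 = 4
endpoint = (-33/2, -14)

Apply edit: d1 := 8
  d6 = d1/4 = 2
  d7 = d6/4 = 1/2
  d8 = d7*3 = 3/2
  d9 = d3 - d1 = 4
Walk from origin (0, 0):
  seg 1: right by d7 = 1/2 → (1/2, 0)
  seg 2: left by d2 = 14 → (-27/2, 0)
  seg 3: left by d4 = 7 → (-41/2, 0)
  seg 4: down by d6 = 2 → (-41/2, -2)
  seg 5: right by d9 = 4 → (-33/2, -2)
  seg 6: down by d3 = 12 → (-33/2, -14)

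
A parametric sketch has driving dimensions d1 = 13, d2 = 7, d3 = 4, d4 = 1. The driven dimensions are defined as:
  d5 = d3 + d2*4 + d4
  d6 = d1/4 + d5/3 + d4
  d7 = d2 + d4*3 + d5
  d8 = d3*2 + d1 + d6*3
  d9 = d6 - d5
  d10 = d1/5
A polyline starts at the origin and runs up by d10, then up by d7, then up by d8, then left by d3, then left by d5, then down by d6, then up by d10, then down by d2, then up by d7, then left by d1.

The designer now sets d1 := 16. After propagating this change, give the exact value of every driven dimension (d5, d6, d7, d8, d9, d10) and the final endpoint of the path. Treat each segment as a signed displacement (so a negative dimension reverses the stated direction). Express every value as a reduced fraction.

Apply edit: d1 := 16
  d5 = d3 + d2*4 + d4 = 33
  d6 = d1/4 + d5/3 + d4 = 16
  d7 = d2 + d4*3 + d5 = 43
  d8 = d3*2 + d1 + d6*3 = 72
  d9 = d6 - d5 = -17
  d10 = d1/5 = 16/5
Walk from origin (0, 0):
  seg 1: up by d10 = 16/5 → (0, 16/5)
  seg 2: up by d7 = 43 → (0, 231/5)
  seg 3: up by d8 = 72 → (0, 591/5)
  seg 4: left by d3 = 4 → (-4, 591/5)
  seg 5: left by d5 = 33 → (-37, 591/5)
  seg 6: down by d6 = 16 → (-37, 511/5)
  seg 7: up by d10 = 16/5 → (-37, 527/5)
  seg 8: down by d2 = 7 → (-37, 492/5)
  seg 9: up by d7 = 43 → (-37, 707/5)
  seg 10: left by d1 = 16 → (-53, 707/5)

d5 = 33
d6 = 16
d7 = 43
d8 = 72
d9 = -17
d10 = 16/5
endpoint = (-53, 707/5)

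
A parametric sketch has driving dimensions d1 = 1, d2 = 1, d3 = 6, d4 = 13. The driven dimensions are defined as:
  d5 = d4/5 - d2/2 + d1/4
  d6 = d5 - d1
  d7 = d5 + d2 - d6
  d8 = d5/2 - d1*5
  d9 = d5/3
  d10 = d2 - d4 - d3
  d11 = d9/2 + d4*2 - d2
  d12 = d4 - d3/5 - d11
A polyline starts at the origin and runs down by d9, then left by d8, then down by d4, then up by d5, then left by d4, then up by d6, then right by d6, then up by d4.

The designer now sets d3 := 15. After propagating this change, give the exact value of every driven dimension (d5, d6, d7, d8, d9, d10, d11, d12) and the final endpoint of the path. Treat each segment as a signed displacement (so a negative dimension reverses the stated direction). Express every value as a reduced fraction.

d5 = 47/20
d6 = 27/20
d7 = 2
d8 = -153/40
d9 = 47/60
d10 = -27
d11 = 3047/120
d12 = -1847/120
endpoint = (-313/40, 35/12)

Apply edit: d3 := 15
  d5 = d4/5 - d2/2 + d1/4 = 47/20
  d6 = d5 - d1 = 27/20
  d7 = d5 + d2 - d6 = 2
  d8 = d5/2 - d1*5 = -153/40
  d9 = d5/3 = 47/60
  d10 = d2 - d4 - d3 = -27
  d11 = d9/2 + d4*2 - d2 = 3047/120
  d12 = d4 - d3/5 - d11 = -1847/120
Walk from origin (0, 0):
  seg 1: down by d9 = 47/60 → (0, -47/60)
  seg 2: left by d8 = -153/40 → (153/40, -47/60)
  seg 3: down by d4 = 13 → (153/40, -827/60)
  seg 4: up by d5 = 47/20 → (153/40, -343/30)
  seg 5: left by d4 = 13 → (-367/40, -343/30)
  seg 6: up by d6 = 27/20 → (-367/40, -121/12)
  seg 7: right by d6 = 27/20 → (-313/40, -121/12)
  seg 8: up by d4 = 13 → (-313/40, 35/12)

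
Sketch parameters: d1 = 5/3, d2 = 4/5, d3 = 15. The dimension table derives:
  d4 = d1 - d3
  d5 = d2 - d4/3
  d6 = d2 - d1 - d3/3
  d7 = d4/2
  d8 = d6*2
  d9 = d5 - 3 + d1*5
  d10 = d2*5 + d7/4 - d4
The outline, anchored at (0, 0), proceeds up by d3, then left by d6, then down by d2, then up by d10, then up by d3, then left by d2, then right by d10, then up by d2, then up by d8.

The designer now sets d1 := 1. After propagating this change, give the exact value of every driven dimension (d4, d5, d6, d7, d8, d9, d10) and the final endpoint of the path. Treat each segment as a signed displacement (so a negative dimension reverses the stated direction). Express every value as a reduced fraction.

Apply edit: d1 := 1
  d4 = d1 - d3 = -14
  d5 = d2 - d4/3 = 82/15
  d6 = d2 - d1 - d3/3 = -26/5
  d7 = d4/2 = -7
  d8 = d6*2 = -52/5
  d9 = d5 - 3 + d1*5 = 112/15
  d10 = d2*5 + d7/4 - d4 = 65/4
Walk from origin (0, 0):
  seg 1: up by d3 = 15 → (0, 15)
  seg 2: left by d6 = -26/5 → (26/5, 15)
  seg 3: down by d2 = 4/5 → (26/5, 71/5)
  seg 4: up by d10 = 65/4 → (26/5, 609/20)
  seg 5: up by d3 = 15 → (26/5, 909/20)
  seg 6: left by d2 = 4/5 → (22/5, 909/20)
  seg 7: right by d10 = 65/4 → (413/20, 909/20)
  seg 8: up by d2 = 4/5 → (413/20, 185/4)
  seg 9: up by d8 = -52/5 → (413/20, 717/20)

d4 = -14
d5 = 82/15
d6 = -26/5
d7 = -7
d8 = -52/5
d9 = 112/15
d10 = 65/4
endpoint = (413/20, 717/20)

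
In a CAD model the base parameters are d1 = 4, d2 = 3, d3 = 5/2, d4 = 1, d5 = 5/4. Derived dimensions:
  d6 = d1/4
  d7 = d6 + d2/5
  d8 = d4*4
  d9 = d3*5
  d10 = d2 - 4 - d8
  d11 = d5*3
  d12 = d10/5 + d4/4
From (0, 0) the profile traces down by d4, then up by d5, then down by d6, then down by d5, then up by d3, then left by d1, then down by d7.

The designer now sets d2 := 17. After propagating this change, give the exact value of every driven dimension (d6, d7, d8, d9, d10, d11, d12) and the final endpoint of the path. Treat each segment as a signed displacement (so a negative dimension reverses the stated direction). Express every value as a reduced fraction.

d6 = 1
d7 = 22/5
d8 = 4
d9 = 25/2
d10 = 9
d11 = 15/4
d12 = 41/20
endpoint = (-4, -39/10)

Apply edit: d2 := 17
  d6 = d1/4 = 1
  d7 = d6 + d2/5 = 22/5
  d8 = d4*4 = 4
  d9 = d3*5 = 25/2
  d10 = d2 - 4 - d8 = 9
  d11 = d5*3 = 15/4
  d12 = d10/5 + d4/4 = 41/20
Walk from origin (0, 0):
  seg 1: down by d4 = 1 → (0, -1)
  seg 2: up by d5 = 5/4 → (0, 1/4)
  seg 3: down by d6 = 1 → (0, -3/4)
  seg 4: down by d5 = 5/4 → (0, -2)
  seg 5: up by d3 = 5/2 → (0, 1/2)
  seg 6: left by d1 = 4 → (-4, 1/2)
  seg 7: down by d7 = 22/5 → (-4, -39/10)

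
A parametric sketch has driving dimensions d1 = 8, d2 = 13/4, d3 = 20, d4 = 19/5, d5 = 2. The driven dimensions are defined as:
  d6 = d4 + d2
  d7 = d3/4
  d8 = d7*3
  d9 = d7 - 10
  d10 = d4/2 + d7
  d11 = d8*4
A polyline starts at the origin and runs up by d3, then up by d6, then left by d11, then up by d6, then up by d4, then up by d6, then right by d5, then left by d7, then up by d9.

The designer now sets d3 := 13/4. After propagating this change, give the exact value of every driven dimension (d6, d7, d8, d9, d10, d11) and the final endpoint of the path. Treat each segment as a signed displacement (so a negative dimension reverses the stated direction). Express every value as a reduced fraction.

d6 = 141/20
d7 = 13/16
d8 = 39/16
d9 = -147/16
d10 = 217/80
d11 = 39/4
endpoint = (-137/16, 1521/80)

Apply edit: d3 := 13/4
  d6 = d4 + d2 = 141/20
  d7 = d3/4 = 13/16
  d8 = d7*3 = 39/16
  d9 = d7 - 10 = -147/16
  d10 = d4/2 + d7 = 217/80
  d11 = d8*4 = 39/4
Walk from origin (0, 0):
  seg 1: up by d3 = 13/4 → (0, 13/4)
  seg 2: up by d6 = 141/20 → (0, 103/10)
  seg 3: left by d11 = 39/4 → (-39/4, 103/10)
  seg 4: up by d6 = 141/20 → (-39/4, 347/20)
  seg 5: up by d4 = 19/5 → (-39/4, 423/20)
  seg 6: up by d6 = 141/20 → (-39/4, 141/5)
  seg 7: right by d5 = 2 → (-31/4, 141/5)
  seg 8: left by d7 = 13/16 → (-137/16, 141/5)
  seg 9: up by d9 = -147/16 → (-137/16, 1521/80)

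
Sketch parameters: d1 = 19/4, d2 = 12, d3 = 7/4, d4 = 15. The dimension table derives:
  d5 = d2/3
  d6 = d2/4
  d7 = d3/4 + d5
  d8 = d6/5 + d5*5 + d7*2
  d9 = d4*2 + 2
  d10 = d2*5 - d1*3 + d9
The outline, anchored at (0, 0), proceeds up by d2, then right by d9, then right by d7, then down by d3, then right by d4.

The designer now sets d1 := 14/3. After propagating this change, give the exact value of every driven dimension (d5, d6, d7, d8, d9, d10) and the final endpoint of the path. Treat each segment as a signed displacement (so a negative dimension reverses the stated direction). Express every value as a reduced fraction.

d5 = 4
d6 = 3
d7 = 71/16
d8 = 1179/40
d9 = 32
d10 = 78
endpoint = (823/16, 41/4)

Apply edit: d1 := 14/3
  d5 = d2/3 = 4
  d6 = d2/4 = 3
  d7 = d3/4 + d5 = 71/16
  d8 = d6/5 + d5*5 + d7*2 = 1179/40
  d9 = d4*2 + 2 = 32
  d10 = d2*5 - d1*3 + d9 = 78
Walk from origin (0, 0):
  seg 1: up by d2 = 12 → (0, 12)
  seg 2: right by d9 = 32 → (32, 12)
  seg 3: right by d7 = 71/16 → (583/16, 12)
  seg 4: down by d3 = 7/4 → (583/16, 41/4)
  seg 5: right by d4 = 15 → (823/16, 41/4)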